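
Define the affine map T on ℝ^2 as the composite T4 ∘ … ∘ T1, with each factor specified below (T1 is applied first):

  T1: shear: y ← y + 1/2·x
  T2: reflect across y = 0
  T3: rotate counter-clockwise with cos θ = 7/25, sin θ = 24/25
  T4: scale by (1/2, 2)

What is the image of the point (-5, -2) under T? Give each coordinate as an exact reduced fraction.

T1 shear: y ← y + 1/2·x: (-5, -2) → (-5, -9/2)
T2 reflect across y = 0: (-5, -9/2) → (-5, 9/2)
T3 rotate counter-clockwise with cos θ = 7/25, sin θ = 24/25: (-5, 9/2) → (-143/25, -177/50)
T4 scale by (1/2, 2): (-143/25, -177/50) → (-143/50, -177/25)

T(p) = (-143/50, -177/25)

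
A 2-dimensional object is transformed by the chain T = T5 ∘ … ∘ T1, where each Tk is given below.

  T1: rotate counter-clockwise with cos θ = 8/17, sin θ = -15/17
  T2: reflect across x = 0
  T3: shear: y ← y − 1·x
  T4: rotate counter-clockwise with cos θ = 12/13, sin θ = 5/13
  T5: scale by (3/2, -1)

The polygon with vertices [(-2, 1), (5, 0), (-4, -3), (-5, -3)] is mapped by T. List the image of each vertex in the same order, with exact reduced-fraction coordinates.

T1 rotate counter-clockwise with cos θ = 8/17, sin θ = -15/17: (-2, 1) → (-1/17, 38/17); (5, 0) → (40/17, -75/17); (-4, -3) → (-77/17, 36/17); (-5, -3) → (-5, 3)
T2 reflect across x = 0: (-1/17, 38/17) → (1/17, 38/17); (40/17, -75/17) → (-40/17, -75/17); (-77/17, 36/17) → (77/17, 36/17); (-5, 3) → (5, 3)
T3 shear: y ← y − 1·x: (1/17, 38/17) → (1/17, 37/17); (-40/17, -75/17) → (-40/17, -35/17); (77/17, 36/17) → (77/17, -41/17); (5, 3) → (5, -2)
T4 rotate counter-clockwise with cos θ = 12/13, sin θ = 5/13: (1/17, 37/17) → (-173/221, 449/221); (-40/17, -35/17) → (-305/221, -620/221); (77/17, -41/17) → (1129/221, -107/221); (5, -2) → (70/13, 1/13)
T5 scale by (3/2, -1): (-173/221, 449/221) → (-519/442, -449/221); (-305/221, -620/221) → (-915/442, 620/221); (1129/221, -107/221) → (3387/442, 107/221); (70/13, 1/13) → (105/13, -1/13)

image vertices: (-519/442, -449/221), (-915/442, 620/221), (3387/442, 107/221), (105/13, -1/13)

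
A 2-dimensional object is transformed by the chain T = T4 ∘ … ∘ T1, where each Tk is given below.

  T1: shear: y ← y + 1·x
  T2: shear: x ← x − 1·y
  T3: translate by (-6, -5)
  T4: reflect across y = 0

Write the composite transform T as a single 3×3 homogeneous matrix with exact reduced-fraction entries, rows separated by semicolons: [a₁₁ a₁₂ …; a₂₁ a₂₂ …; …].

T1 = [1 0 0; 1 1 0; 0 0 1]
T2·T1 = [0 -1 0; 1 1 0; 0 0 1]
T3·…·T1 = [0 -1 -6; 1 1 -5; 0 0 1]
T4·…·T1 = [0 -1 -6; -1 -1 5; 0 0 1]

T = [0 -1 -6; -1 -1 5; 0 0 1]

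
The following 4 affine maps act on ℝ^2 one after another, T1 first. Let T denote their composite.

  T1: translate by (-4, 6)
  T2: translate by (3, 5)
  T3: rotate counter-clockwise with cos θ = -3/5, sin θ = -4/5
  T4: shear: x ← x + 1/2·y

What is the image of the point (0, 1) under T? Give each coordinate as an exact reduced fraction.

T1 translate by (-4, 6): (0, 1) → (-4, 7)
T2 translate by (3, 5): (-4, 7) → (-1, 12)
T3 rotate counter-clockwise with cos θ = -3/5, sin θ = -4/5: (-1, 12) → (51/5, -32/5)
T4 shear: x ← x + 1/2·y: (51/5, -32/5) → (7, -32/5)

T(p) = (7, -32/5)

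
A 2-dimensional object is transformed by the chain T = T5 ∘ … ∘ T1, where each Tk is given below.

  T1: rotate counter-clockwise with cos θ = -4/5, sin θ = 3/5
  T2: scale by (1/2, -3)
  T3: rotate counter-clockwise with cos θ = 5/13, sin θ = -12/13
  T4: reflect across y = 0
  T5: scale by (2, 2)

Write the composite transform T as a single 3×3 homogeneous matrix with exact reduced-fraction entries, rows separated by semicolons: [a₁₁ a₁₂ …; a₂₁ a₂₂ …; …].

T1 = [-4/5 -3/5 0; 3/5 -4/5 0; 0 0 1]
T2·T1 = [-2/5 -3/10 0; -9/5 12/5 0; 0 0 1]
T3·…·T1 = [-118/65 21/10 0; -21/65 6/5 0; 0 0 1]
T4·…·T1 = [-118/65 21/10 0; 21/65 -6/5 0; 0 0 1]
T5·…·T1 = [-236/65 21/5 0; 42/65 -12/5 0; 0 0 1]

T = [-236/65 21/5 0; 42/65 -12/5 0; 0 0 1]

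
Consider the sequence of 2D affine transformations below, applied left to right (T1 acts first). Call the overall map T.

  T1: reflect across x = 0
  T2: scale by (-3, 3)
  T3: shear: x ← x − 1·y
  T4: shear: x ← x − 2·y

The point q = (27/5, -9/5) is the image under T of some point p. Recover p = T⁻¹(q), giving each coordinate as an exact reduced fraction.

p = (0, -3/5)

T1 = [-1 0 0; 0 1 0; 0 0 1]
T2·T1 = [3 0 0; 0 3 0; 0 0 1]
T3·…·T1 = [3 -3 0; 0 3 0; 0 0 1]
T4·…·T1 = [3 -9 0; 0 3 0; 0 0 1]
det M = 9; M⁻¹ = [1/3 1 0; 0 1/3 0; 0 0 1]
M⁻¹ · (27/5, -9/5)ᵀ = (0, -3/5)ᵀ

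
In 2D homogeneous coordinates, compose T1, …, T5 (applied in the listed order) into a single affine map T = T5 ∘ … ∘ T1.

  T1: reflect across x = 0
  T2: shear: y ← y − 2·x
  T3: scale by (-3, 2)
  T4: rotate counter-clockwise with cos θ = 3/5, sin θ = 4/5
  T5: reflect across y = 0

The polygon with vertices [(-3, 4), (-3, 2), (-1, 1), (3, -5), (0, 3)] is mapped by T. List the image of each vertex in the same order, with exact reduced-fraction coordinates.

image vertices: (-11/5, 48/5), (1, 12), (-1/5, 18/5), (19/5, -42/5), (-24/5, -18/5)

T1 reflect across x = 0: (-3, 4) → (3, 4); (-3, 2) → (3, 2); (-1, 1) → (1, 1); (3, -5) → (-3, -5); (0, 3) → (0, 3)
T2 shear: y ← y − 2·x: (3, 4) → (3, -2); (3, 2) → (3, -4); (1, 1) → (1, -1); (-3, -5) → (-3, 1); (0, 3) → (0, 3)
T3 scale by (-3, 2): (3, -2) → (-9, -4); (3, -4) → (-9, -8); (1, -1) → (-3, -2); (-3, 1) → (9, 2); (0, 3) → (0, 6)
T4 rotate counter-clockwise with cos θ = 3/5, sin θ = 4/5: (-9, -4) → (-11/5, -48/5); (-9, -8) → (1, -12); (-3, -2) → (-1/5, -18/5); (9, 2) → (19/5, 42/5); (0, 6) → (-24/5, 18/5)
T5 reflect across y = 0: (-11/5, -48/5) → (-11/5, 48/5); (1, -12) → (1, 12); (-1/5, -18/5) → (-1/5, 18/5); (19/5, 42/5) → (19/5, -42/5); (-24/5, 18/5) → (-24/5, -18/5)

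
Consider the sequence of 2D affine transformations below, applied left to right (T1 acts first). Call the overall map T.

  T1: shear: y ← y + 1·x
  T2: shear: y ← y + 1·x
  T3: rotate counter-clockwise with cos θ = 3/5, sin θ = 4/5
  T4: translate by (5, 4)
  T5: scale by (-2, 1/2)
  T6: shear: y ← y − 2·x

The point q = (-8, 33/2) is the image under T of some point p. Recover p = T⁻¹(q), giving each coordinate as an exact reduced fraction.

T1 = [1 0 0; 1 1 0; 0 0 1]
T2·T1 = [1 0 0; 2 1 0; 0 0 1]
T3·…·T1 = [-1 -4/5 0; 2 3/5 0; 0 0 1]
T4·…·T1 = [-1 -4/5 5; 2 3/5 4; 0 0 1]
T5·…·T1 = [2 8/5 -10; 1 3/10 2; 0 0 1]
T6·…·T1 = [2 8/5 -10; -3 -29/10 22; 0 0 1]
det M = -1; M⁻¹ = [29/10 8/5 -31/5; -3 -2 14; 0 0 1]
M⁻¹ · (-8, 33/2)ᵀ = (-3, 5)ᵀ

p = (-3, 5)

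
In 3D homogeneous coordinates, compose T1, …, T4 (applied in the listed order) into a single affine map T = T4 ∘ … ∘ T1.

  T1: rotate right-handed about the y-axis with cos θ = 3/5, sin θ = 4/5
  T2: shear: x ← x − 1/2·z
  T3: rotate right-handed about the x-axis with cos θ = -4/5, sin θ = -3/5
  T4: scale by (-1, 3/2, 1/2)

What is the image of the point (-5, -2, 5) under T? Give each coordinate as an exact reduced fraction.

T(p) = (5/2, 87/10, -11/5)

T1 rotate right-handed about the y-axis with cos θ = 3/5, sin θ = 4/5: (-5, -2, 5) → (1, -2, 7)
T2 shear: x ← x − 1/2·z: (1, -2, 7) → (-5/2, -2, 7)
T3 rotate right-handed about the x-axis with cos θ = -4/5, sin θ = -3/5: (-5/2, -2, 7) → (-5/2, 29/5, -22/5)
T4 scale by (-1, 3/2, 1/2): (-5/2, 29/5, -22/5) → (5/2, 87/10, -11/5)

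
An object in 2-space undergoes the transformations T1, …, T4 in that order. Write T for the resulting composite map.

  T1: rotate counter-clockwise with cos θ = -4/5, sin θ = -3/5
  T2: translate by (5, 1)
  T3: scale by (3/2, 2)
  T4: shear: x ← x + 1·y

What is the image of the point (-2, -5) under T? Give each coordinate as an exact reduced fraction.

T(p) = (89/5, 62/5)

T1 rotate counter-clockwise with cos θ = -4/5, sin θ = -3/5: (-2, -5) → (-7/5, 26/5)
T2 translate by (5, 1): (-7/5, 26/5) → (18/5, 31/5)
T3 scale by (3/2, 2): (18/5, 31/5) → (27/5, 62/5)
T4 shear: x ← x + 1·y: (27/5, 62/5) → (89/5, 62/5)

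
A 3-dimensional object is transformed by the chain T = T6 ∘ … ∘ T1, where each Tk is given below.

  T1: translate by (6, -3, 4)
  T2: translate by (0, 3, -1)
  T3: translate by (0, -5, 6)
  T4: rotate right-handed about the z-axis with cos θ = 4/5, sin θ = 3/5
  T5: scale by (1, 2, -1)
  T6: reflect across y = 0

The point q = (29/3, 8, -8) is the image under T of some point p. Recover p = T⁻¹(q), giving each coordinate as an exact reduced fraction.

p = (-2/3, -4, -1)

T1 = [1 0 0 6; 0 1 0 -3; 0 0 1 4; 0 0 0 1]
T2·T1 = [1 0 0 6; 0 1 0 0; 0 0 1 3; 0 0 0 1]
T3·…·T1 = [1 0 0 6; 0 1 0 -5; 0 0 1 9; 0 0 0 1]
T4·…·T1 = [4/5 -3/5 0 39/5; 3/5 4/5 0 -2/5; 0 0 1 9; 0 0 0 1]
T5·…·T1 = [4/5 -3/5 0 39/5; 6/5 8/5 0 -4/5; 0 0 -1 -9; 0 0 0 1]
T6·…·T1 = [4/5 -3/5 0 39/5; -6/5 -8/5 0 4/5; 0 0 -1 -9; 0 0 0 1]
det M = 2; M⁻¹ = [4/5 -3/10 0 -6; -3/5 -2/5 0 5; 0 0 -1 -9; 0 0 0 1]
M⁻¹ · (29/3, 8, -8)ᵀ = (-2/3, -4, -1)ᵀ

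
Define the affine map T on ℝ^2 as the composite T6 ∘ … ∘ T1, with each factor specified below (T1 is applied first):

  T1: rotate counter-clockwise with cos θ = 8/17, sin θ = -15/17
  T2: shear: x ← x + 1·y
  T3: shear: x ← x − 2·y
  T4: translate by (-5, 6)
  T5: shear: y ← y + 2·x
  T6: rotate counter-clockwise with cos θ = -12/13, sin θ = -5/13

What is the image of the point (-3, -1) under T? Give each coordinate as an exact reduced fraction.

T1 rotate counter-clockwise with cos θ = 8/17, sin θ = -15/17: (-3, -1) → (-39/17, 37/17)
T2 shear: x ← x + 1·y: (-39/17, 37/17) → (-2/17, 37/17)
T3 shear: x ← x − 2·y: (-2/17, 37/17) → (-76/17, 37/17)
T4 translate by (-5, 6): (-76/17, 37/17) → (-161/17, 139/17)
T5 shear: y ← y + 2·x: (-161/17, 139/17) → (-161/17, -183/17)
T6 rotate counter-clockwise with cos θ = -12/13, sin θ = -5/13: (-161/17, -183/17) → (1017/221, 3001/221)

T(p) = (1017/221, 3001/221)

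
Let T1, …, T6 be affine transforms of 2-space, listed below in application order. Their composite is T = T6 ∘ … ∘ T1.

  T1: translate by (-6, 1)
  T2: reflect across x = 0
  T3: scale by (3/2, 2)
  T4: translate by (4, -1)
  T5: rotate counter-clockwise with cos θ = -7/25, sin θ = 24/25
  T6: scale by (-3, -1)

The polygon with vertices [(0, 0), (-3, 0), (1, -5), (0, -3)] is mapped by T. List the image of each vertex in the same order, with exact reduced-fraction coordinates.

image vertices: (69/5, -61/5), (879/50, -413/25), (-813/50, -339/25), (-87/25, -347/25)

T1 translate by (-6, 1): (0, 0) → (-6, 1); (-3, 0) → (-9, 1); (1, -5) → (-5, -4); (0, -3) → (-6, -2)
T2 reflect across x = 0: (-6, 1) → (6, 1); (-9, 1) → (9, 1); (-5, -4) → (5, -4); (-6, -2) → (6, -2)
T3 scale by (3/2, 2): (6, 1) → (9, 2); (9, 1) → (27/2, 2); (5, -4) → (15/2, -8); (6, -2) → (9, -4)
T4 translate by (4, -1): (9, 2) → (13, 1); (27/2, 2) → (35/2, 1); (15/2, -8) → (23/2, -9); (9, -4) → (13, -5)
T5 rotate counter-clockwise with cos θ = -7/25, sin θ = 24/25: (13, 1) → (-23/5, 61/5); (35/2, 1) → (-293/50, 413/25); (23/2, -9) → (271/50, 339/25); (13, -5) → (29/25, 347/25)
T6 scale by (-3, -1): (-23/5, 61/5) → (69/5, -61/5); (-293/50, 413/25) → (879/50, -413/25); (271/50, 339/25) → (-813/50, -339/25); (29/25, 347/25) → (-87/25, -347/25)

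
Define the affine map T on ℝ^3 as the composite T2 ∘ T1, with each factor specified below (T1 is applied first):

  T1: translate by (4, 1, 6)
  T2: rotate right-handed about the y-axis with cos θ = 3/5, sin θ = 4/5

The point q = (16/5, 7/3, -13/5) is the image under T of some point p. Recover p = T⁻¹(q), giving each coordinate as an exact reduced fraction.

p = (0, 4/3, -5)

T1 = [1 0 0 4; 0 1 0 1; 0 0 1 6; 0 0 0 1]
T2·T1 = [3/5 0 4/5 36/5; 0 1 0 1; -4/5 0 3/5 2/5; 0 0 0 1]
det M = 1; M⁻¹ = [3/5 0 -4/5 -4; 0 1 0 -1; 4/5 0 3/5 -6; 0 0 0 1]
M⁻¹ · (16/5, 7/3, -13/5)ᵀ = (0, 4/3, -5)ᵀ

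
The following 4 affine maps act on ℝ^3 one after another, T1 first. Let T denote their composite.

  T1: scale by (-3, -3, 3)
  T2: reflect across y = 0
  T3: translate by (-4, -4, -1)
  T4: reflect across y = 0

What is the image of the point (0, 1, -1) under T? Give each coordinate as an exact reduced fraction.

T1 scale by (-3, -3, 3): (0, 1, -1) → (0, -3, -3)
T2 reflect across y = 0: (0, -3, -3) → (0, 3, -3)
T3 translate by (-4, -4, -1): (0, 3, -3) → (-4, -1, -4)
T4 reflect across y = 0: (-4, -1, -4) → (-4, 1, -4)

T(p) = (-4, 1, -4)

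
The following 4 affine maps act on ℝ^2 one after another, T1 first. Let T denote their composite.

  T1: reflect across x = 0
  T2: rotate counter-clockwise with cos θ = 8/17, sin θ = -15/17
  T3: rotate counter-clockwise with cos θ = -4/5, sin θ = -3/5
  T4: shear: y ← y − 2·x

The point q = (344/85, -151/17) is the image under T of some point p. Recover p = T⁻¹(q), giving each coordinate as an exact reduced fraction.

T1 = [-1 0 0; 0 1 0; 0 0 1]
T2·T1 = [-8/17 15/17 0; 15/17 8/17 0; 0 0 1]
T3·…·T1 = [77/85 -36/85 0; -36/85 -77/85 0; 0 0 1]
T4·…·T1 = [77/85 -36/85 0; -38/17 -1/17 0; 0 0 1]
det M = -1; M⁻¹ = [1/17 -36/85 0; -38/17 -77/85 0; 0 0 1]
M⁻¹ · (344/85, -151/17)ᵀ = (4, -1)ᵀ

p = (4, -1)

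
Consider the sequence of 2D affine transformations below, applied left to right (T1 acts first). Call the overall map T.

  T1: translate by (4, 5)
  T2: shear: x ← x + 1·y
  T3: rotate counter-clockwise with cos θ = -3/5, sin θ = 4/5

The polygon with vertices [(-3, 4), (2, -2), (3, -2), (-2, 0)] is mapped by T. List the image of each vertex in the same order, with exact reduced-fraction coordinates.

T1 translate by (4, 5): (-3, 4) → (1, 9); (2, -2) → (6, 3); (3, -2) → (7, 3); (-2, 0) → (2, 5)
T2 shear: x ← x + 1·y: (1, 9) → (10, 9); (6, 3) → (9, 3); (7, 3) → (10, 3); (2, 5) → (7, 5)
T3 rotate counter-clockwise with cos θ = -3/5, sin θ = 4/5: (10, 9) → (-66/5, 13/5); (9, 3) → (-39/5, 27/5); (10, 3) → (-42/5, 31/5); (7, 5) → (-41/5, 13/5)

image vertices: (-66/5, 13/5), (-39/5, 27/5), (-42/5, 31/5), (-41/5, 13/5)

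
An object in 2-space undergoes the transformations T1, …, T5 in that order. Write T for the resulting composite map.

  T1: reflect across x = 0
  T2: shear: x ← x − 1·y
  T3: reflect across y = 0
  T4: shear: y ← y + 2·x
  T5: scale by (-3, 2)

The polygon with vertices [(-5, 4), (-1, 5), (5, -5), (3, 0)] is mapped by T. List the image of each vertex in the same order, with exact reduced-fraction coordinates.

image vertices: (-3, -4), (12, -26), (0, 10), (9, -12)

T1 reflect across x = 0: (-5, 4) → (5, 4); (-1, 5) → (1, 5); (5, -5) → (-5, -5); (3, 0) → (-3, 0)
T2 shear: x ← x − 1·y: (5, 4) → (1, 4); (1, 5) → (-4, 5); (-5, -5) → (0, -5); (-3, 0) → (-3, 0)
T3 reflect across y = 0: (1, 4) → (1, -4); (-4, 5) → (-4, -5); (0, -5) → (0, 5); (-3, 0) → (-3, 0)
T4 shear: y ← y + 2·x: (1, -4) → (1, -2); (-4, -5) → (-4, -13); (0, 5) → (0, 5); (-3, 0) → (-3, -6)
T5 scale by (-3, 2): (1, -2) → (-3, -4); (-4, -13) → (12, -26); (0, 5) → (0, 10); (-3, -6) → (9, -12)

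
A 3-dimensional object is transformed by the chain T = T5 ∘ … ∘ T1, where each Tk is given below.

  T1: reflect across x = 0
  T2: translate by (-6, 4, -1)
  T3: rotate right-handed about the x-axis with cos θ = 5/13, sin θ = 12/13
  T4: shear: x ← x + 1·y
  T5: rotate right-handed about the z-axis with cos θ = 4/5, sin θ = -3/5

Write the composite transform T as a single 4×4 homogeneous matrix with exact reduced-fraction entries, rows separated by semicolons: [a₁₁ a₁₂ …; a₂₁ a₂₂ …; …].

T1 = [-1 0 0 0; 0 1 0 0; 0 0 1 0; 0 0 0 1]
T2·T1 = [-1 0 0 -6; 0 1 0 4; 0 0 1 -1; 0 0 0 1]
T3·…·T1 = [-1 0 0 -6; 0 5/13 -12/13 32/13; 0 12/13 5/13 43/13; 0 0 0 1]
T4·…·T1 = [-1 5/13 -12/13 -46/13; 0 5/13 -12/13 32/13; 0 12/13 5/13 43/13; 0 0 0 1]
T5·…·T1 = [-4/5 7/13 -84/65 -88/65; 3/5 1/13 -12/65 266/65; 0 12/13 5/13 43/13; 0 0 0 1]

T = [-4/5 7/13 -84/65 -88/65; 3/5 1/13 -12/65 266/65; 0 12/13 5/13 43/13; 0 0 0 1]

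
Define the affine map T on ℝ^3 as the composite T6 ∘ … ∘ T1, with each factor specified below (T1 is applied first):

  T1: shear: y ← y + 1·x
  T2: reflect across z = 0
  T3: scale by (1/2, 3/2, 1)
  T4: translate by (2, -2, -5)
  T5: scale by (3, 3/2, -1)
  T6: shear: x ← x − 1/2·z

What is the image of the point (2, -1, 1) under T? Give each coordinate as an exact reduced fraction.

T(p) = (6, -3/4, 6)

T1 shear: y ← y + 1·x: (2, -1, 1) → (2, 1, 1)
T2 reflect across z = 0: (2, 1, 1) → (2, 1, -1)
T3 scale by (1/2, 3/2, 1): (2, 1, -1) → (1, 3/2, -1)
T4 translate by (2, -2, -5): (1, 3/2, -1) → (3, -1/2, -6)
T5 scale by (3, 3/2, -1): (3, -1/2, -6) → (9, -3/4, 6)
T6 shear: x ← x − 1/2·z: (9, -3/4, 6) → (6, -3/4, 6)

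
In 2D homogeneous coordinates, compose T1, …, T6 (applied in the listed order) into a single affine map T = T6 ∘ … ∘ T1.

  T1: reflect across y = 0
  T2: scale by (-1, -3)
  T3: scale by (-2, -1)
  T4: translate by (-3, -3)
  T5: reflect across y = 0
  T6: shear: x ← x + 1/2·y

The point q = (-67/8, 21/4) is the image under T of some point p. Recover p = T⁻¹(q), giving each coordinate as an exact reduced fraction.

T1 = [1 0 0; 0 -1 0; 0 0 1]
T2·T1 = [-1 0 0; 0 3 0; 0 0 1]
T3·…·T1 = [2 0 0; 0 -3 0; 0 0 1]
T4·…·T1 = [2 0 -3; 0 -3 -3; 0 0 1]
T5·…·T1 = [2 0 -3; 0 3 3; 0 0 1]
T6·…·T1 = [2 3/2 -3/2; 0 3 3; 0 0 1]
det M = 6; M⁻¹ = [1/2 -1/4 3/2; 0 1/3 -1; 0 0 1]
M⁻¹ · (-67/8, 21/4)ᵀ = (-4, 3/4)ᵀ

p = (-4, 3/4)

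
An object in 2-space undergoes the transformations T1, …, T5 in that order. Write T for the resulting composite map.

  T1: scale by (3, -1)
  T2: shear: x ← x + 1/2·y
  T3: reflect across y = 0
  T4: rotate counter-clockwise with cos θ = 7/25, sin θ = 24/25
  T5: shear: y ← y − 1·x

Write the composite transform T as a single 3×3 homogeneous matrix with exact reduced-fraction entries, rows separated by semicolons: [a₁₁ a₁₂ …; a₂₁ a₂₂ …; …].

T1 = [3 0 0; 0 -1 0; 0 0 1]
T2·T1 = [3 -1/2 0; 0 -1 0; 0 0 1]
T3·…·T1 = [3 -1/2 0; 0 1 0; 0 0 1]
T4·…·T1 = [21/25 -11/10 0; 72/25 -1/5 0; 0 0 1]
T5·…·T1 = [21/25 -11/10 0; 51/25 9/10 0; 0 0 1]

T = [21/25 -11/10 0; 51/25 9/10 0; 0 0 1]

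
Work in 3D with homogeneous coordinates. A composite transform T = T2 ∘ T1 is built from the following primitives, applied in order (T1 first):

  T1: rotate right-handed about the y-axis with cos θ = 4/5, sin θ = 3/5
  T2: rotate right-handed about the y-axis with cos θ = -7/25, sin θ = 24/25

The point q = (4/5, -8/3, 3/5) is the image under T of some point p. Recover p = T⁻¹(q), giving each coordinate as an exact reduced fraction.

T1 = [4/5 0 3/5 0; 0 1 0 0; -3/5 0 4/5 0; 0 0 0 1]
T2·T1 = [-4/5 0 3/5 0; 0 1 0 0; -3/5 0 -4/5 0; 0 0 0 1]
det M = 1; M⁻¹ = [-4/5 0 -3/5 0; 0 1 0 0; 3/5 0 -4/5 0; 0 0 0 1]
M⁻¹ · (4/5, -8/3, 3/5)ᵀ = (-1, -8/3, 0)ᵀ

p = (-1, -8/3, 0)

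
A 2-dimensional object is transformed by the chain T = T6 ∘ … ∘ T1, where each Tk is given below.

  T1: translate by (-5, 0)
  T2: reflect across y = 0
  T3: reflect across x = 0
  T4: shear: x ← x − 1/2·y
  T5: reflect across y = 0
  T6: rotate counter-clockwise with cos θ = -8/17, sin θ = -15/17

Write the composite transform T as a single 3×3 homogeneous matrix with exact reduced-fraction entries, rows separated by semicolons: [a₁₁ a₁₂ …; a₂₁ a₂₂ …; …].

T = [8/17 11/17 -40/17; 15/17 -31/34 -75/17; 0 0 1]

T1 = [1 0 -5; 0 1 0; 0 0 1]
T2·T1 = [1 0 -5; 0 -1 0; 0 0 1]
T3·…·T1 = [-1 0 5; 0 -1 0; 0 0 1]
T4·…·T1 = [-1 1/2 5; 0 -1 0; 0 0 1]
T5·…·T1 = [-1 1/2 5; 0 1 0; 0 0 1]
T6·…·T1 = [8/17 11/17 -40/17; 15/17 -31/34 -75/17; 0 0 1]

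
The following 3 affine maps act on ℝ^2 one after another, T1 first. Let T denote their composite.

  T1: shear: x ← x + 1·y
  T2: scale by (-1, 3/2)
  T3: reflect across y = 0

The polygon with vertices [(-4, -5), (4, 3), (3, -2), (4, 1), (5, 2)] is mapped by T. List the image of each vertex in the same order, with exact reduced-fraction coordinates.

T1 shear: x ← x + 1·y: (-4, -5) → (-9, -5); (4, 3) → (7, 3); (3, -2) → (1, -2); (4, 1) → (5, 1); (5, 2) → (7, 2)
T2 scale by (-1, 3/2): (-9, -5) → (9, -15/2); (7, 3) → (-7, 9/2); (1, -2) → (-1, -3); (5, 1) → (-5, 3/2); (7, 2) → (-7, 3)
T3 reflect across y = 0: (9, -15/2) → (9, 15/2); (-7, 9/2) → (-7, -9/2); (-1, -3) → (-1, 3); (-5, 3/2) → (-5, -3/2); (-7, 3) → (-7, -3)

image vertices: (9, 15/2), (-7, -9/2), (-1, 3), (-5, -3/2), (-7, -3)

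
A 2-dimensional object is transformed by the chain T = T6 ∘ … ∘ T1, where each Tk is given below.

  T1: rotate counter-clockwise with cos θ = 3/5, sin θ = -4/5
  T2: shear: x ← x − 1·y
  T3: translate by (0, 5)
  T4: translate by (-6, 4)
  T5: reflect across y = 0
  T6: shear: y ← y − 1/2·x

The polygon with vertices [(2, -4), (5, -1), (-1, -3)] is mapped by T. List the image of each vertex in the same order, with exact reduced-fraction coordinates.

T1 rotate counter-clockwise with cos θ = 3/5, sin θ = -4/5: (2, -4) → (-2, -4); (5, -1) → (11/5, -23/5); (-1, -3) → (-3, -1)
T2 shear: x ← x − 1·y: (-2, -4) → (2, -4); (11/5, -23/5) → (34/5, -23/5); (-3, -1) → (-2, -1)
T3 translate by (0, 5): (2, -4) → (2, 1); (34/5, -23/5) → (34/5, 2/5); (-2, -1) → (-2, 4)
T4 translate by (-6, 4): (2, 1) → (-4, 5); (34/5, 2/5) → (4/5, 22/5); (-2, 4) → (-8, 8)
T5 reflect across y = 0: (-4, 5) → (-4, -5); (4/5, 22/5) → (4/5, -22/5); (-8, 8) → (-8, -8)
T6 shear: y ← y − 1/2·x: (-4, -5) → (-4, -3); (4/5, -22/5) → (4/5, -24/5); (-8, -8) → (-8, -4)

image vertices: (-4, -3), (4/5, -24/5), (-8, -4)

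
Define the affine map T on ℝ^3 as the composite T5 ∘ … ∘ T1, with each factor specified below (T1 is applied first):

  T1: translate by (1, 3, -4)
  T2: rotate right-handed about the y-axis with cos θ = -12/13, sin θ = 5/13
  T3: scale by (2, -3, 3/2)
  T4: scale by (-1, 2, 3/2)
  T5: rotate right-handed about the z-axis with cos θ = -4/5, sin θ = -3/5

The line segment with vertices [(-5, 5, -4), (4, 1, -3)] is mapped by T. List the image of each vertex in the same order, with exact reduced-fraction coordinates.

image vertices: (-1808/65, 2544/65, 261/13), (-1696/65, 678/65, 531/52)

T1 translate by (1, 3, -4): (-5, 5, -4) → (-4, 8, -8); (4, 1, -3) → (5, 4, -7)
T2 rotate right-handed about the y-axis with cos θ = -12/13, sin θ = 5/13: (-4, 8, -8) → (8/13, 8, 116/13); (5, 4, -7) → (-95/13, 4, 59/13)
T3 scale by (2, -3, 3/2): (8/13, 8, 116/13) → (16/13, -24, 174/13); (-95/13, 4, 59/13) → (-190/13, -12, 177/26)
T4 scale by (-1, 2, 3/2): (16/13, -24, 174/13) → (-16/13, -48, 261/13); (-190/13, -12, 177/26) → (190/13, -24, 531/52)
T5 rotate right-handed about the z-axis with cos θ = -4/5, sin θ = -3/5: (-16/13, -48, 261/13) → (-1808/65, 2544/65, 261/13); (190/13, -24, 531/52) → (-1696/65, 678/65, 531/52)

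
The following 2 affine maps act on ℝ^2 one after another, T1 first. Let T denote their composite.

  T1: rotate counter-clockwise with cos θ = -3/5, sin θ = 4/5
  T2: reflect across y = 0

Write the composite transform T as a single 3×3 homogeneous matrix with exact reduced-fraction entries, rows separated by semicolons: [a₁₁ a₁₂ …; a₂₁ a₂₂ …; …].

T1 = [-3/5 -4/5 0; 4/5 -3/5 0; 0 0 1]
T2·T1 = [-3/5 -4/5 0; -4/5 3/5 0; 0 0 1]

T = [-3/5 -4/5 0; -4/5 3/5 0; 0 0 1]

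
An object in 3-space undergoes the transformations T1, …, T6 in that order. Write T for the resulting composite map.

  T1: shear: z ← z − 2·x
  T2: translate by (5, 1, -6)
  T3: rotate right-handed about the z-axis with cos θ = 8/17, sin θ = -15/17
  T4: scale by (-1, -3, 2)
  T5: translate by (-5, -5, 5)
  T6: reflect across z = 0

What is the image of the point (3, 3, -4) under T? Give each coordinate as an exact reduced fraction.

T(p) = (-209/17, 179/17, 27)

T1 shear: z ← z − 2·x: (3, 3, -4) → (3, 3, -10)
T2 translate by (5, 1, -6): (3, 3, -10) → (8, 4, -16)
T3 rotate right-handed about the z-axis with cos θ = 8/17, sin θ = -15/17: (8, 4, -16) → (124/17, -88/17, -16)
T4 scale by (-1, -3, 2): (124/17, -88/17, -16) → (-124/17, 264/17, -32)
T5 translate by (-5, -5, 5): (-124/17, 264/17, -32) → (-209/17, 179/17, -27)
T6 reflect across z = 0: (-209/17, 179/17, -27) → (-209/17, 179/17, 27)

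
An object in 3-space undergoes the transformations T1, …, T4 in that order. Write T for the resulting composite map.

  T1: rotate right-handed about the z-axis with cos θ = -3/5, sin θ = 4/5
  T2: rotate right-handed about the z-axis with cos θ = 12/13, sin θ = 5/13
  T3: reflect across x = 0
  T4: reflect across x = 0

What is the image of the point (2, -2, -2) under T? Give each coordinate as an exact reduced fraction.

T(p) = (-46/65, 178/65, -2)

T1 rotate right-handed about the z-axis with cos θ = -3/5, sin θ = 4/5: (2, -2, -2) → (2/5, 14/5, -2)
T2 rotate right-handed about the z-axis with cos θ = 12/13, sin θ = 5/13: (2/5, 14/5, -2) → (-46/65, 178/65, -2)
T3 reflect across x = 0: (-46/65, 178/65, -2) → (46/65, 178/65, -2)
T4 reflect across x = 0: (46/65, 178/65, -2) → (-46/65, 178/65, -2)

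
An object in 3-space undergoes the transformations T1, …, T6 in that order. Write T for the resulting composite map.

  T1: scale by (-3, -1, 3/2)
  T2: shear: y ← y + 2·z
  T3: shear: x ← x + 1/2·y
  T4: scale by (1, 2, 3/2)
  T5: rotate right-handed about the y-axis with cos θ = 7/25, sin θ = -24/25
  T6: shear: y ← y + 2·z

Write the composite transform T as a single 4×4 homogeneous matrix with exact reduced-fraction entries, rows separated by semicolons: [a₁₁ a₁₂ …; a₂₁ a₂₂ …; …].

T1 = [-3 0 0 0; 0 -1 0 0; 0 0 3/2 0; 0 0 0 1]
T2·T1 = [-3 0 0 0; 0 -1 3 0; 0 0 3/2 0; 0 0 0 1]
T3·…·T1 = [-3 -1/2 3/2 0; 0 -1 3 0; 0 0 3/2 0; 0 0 0 1]
T4·…·T1 = [-3 -1/2 3/2 0; 0 -2 6 0; 0 0 9/4 0; 0 0 0 1]
T5·…·T1 = [-21/25 -7/50 -87/50 0; 0 -2 6 0; -72/25 -12/25 207/100 0; 0 0 0 1]
T6·…·T1 = [-21/25 -7/50 -87/50 0; -144/25 -74/25 507/50 0; -72/25 -12/25 207/100 0; 0 0 0 1]

T = [-21/25 -7/50 -87/50 0; -144/25 -74/25 507/50 0; -72/25 -12/25 207/100 0; 0 0 0 1]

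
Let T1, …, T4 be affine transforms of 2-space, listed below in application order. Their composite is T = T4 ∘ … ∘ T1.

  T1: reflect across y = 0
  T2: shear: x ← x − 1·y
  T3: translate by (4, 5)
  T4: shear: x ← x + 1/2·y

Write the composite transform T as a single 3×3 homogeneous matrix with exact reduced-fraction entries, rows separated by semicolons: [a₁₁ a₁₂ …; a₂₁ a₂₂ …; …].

T1 = [1 0 0; 0 -1 0; 0 0 1]
T2·T1 = [1 1 0; 0 -1 0; 0 0 1]
T3·…·T1 = [1 1 4; 0 -1 5; 0 0 1]
T4·…·T1 = [1 1/2 13/2; 0 -1 5; 0 0 1]

T = [1 1/2 13/2; 0 -1 5; 0 0 1]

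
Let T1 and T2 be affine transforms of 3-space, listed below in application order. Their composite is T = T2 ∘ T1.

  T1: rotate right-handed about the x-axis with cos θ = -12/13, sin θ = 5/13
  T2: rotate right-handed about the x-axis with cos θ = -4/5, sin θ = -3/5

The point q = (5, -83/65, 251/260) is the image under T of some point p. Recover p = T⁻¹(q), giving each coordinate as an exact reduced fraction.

T1 = [1 0 0 0; 0 -12/13 -5/13 0; 0 5/13 -12/13 0; 0 0 0 1]
T2·T1 = [1 0 0 0; 0 63/65 -16/65 0; 0 16/65 63/65 0; 0 0 0 1]
det M = 1; M⁻¹ = [1 0 0 0; 0 63/65 16/65 0; 0 -16/65 63/65 0; 0 0 0 1]
M⁻¹ · (5, -83/65, 251/260)ᵀ = (5, -1, 5/4)ᵀ

p = (5, -1, 5/4)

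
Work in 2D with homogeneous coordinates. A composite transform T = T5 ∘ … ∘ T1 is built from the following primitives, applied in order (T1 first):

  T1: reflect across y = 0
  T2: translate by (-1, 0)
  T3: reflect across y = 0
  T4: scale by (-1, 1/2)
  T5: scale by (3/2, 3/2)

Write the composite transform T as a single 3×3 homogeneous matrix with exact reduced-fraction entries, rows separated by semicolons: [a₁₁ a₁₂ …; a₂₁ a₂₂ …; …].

T = [-3/2 0 3/2; 0 3/4 0; 0 0 1]

T1 = [1 0 0; 0 -1 0; 0 0 1]
T2·T1 = [1 0 -1; 0 -1 0; 0 0 1]
T3·…·T1 = [1 0 -1; 0 1 0; 0 0 1]
T4·…·T1 = [-1 0 1; 0 1/2 0; 0 0 1]
T5·…·T1 = [-3/2 0 3/2; 0 3/4 0; 0 0 1]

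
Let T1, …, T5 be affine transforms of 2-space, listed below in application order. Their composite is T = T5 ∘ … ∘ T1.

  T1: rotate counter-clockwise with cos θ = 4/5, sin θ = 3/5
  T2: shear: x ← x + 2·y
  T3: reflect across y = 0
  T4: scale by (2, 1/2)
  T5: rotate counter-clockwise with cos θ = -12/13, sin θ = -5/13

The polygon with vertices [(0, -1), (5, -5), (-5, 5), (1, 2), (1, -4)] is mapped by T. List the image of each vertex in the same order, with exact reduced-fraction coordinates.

T1 rotate counter-clockwise with cos θ = 4/5, sin θ = 3/5: (0, -1) → (3/5, -4/5); (5, -5) → (7, -1); (-5, 5) → (-7, 1); (1, 2) → (-2/5, 11/5); (1, -4) → (16/5, -13/5)
T2 shear: x ← x + 2·y: (3/5, -4/5) → (-1, -4/5); (7, -1) → (5, -1); (-7, 1) → (-5, 1); (-2/5, 11/5) → (4, 11/5); (16/5, -13/5) → (-2, -13/5)
T3 reflect across y = 0: (-1, -4/5) → (-1, 4/5); (5, -1) → (5, 1); (-5, 1) → (-5, -1); (4, 11/5) → (4, -11/5); (-2, -13/5) → (-2, 13/5)
T4 scale by (2, 1/2): (-1, 4/5) → (-2, 2/5); (5, 1) → (10, 1/2); (-5, -1) → (-10, -1/2); (4, -11/5) → (8, -11/10); (-2, 13/5) → (-4, 13/10)
T5 rotate counter-clockwise with cos θ = -12/13, sin θ = -5/13: (-2, 2/5) → (2, 2/5); (10, 1/2) → (-235/26, -56/13); (-10, -1/2) → (235/26, 56/13); (8, -11/10) → (-203/26, -134/65); (-4, 13/10) → (109/26, 22/65)

image vertices: (2, 2/5), (-235/26, -56/13), (235/26, 56/13), (-203/26, -134/65), (109/26, 22/65)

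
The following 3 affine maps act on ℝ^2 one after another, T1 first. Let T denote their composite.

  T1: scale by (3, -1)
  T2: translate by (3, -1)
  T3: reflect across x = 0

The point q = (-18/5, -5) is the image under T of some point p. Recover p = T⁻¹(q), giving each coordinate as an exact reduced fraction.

T1 = [3 0 0; 0 -1 0; 0 0 1]
T2·T1 = [3 0 3; 0 -1 -1; 0 0 1]
T3·…·T1 = [-3 0 -3; 0 -1 -1; 0 0 1]
det M = 3; M⁻¹ = [-1/3 0 -1; 0 -1 -1; 0 0 1]
M⁻¹ · (-18/5, -5)ᵀ = (1/5, 4)ᵀ

p = (1/5, 4)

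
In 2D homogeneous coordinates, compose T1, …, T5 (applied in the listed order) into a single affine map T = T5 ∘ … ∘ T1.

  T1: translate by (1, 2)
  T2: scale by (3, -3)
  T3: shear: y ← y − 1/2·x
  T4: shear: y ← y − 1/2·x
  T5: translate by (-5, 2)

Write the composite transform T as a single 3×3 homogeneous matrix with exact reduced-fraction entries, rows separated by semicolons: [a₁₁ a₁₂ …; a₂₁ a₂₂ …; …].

T1 = [1 0 1; 0 1 2; 0 0 1]
T2·T1 = [3 0 3; 0 -3 -6; 0 0 1]
T3·…·T1 = [3 0 3; -3/2 -3 -15/2; 0 0 1]
T4·…·T1 = [3 0 3; -3 -3 -9; 0 0 1]
T5·…·T1 = [3 0 -2; -3 -3 -7; 0 0 1]

T = [3 0 -2; -3 -3 -7; 0 0 1]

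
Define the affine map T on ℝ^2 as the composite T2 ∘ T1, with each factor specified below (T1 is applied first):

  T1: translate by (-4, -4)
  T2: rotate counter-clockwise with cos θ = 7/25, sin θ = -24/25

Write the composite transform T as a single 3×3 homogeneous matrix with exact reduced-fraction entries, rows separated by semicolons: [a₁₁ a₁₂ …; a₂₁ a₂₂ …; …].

T1 = [1 0 -4; 0 1 -4; 0 0 1]
T2·T1 = [7/25 24/25 -124/25; -24/25 7/25 68/25; 0 0 1]

T = [7/25 24/25 -124/25; -24/25 7/25 68/25; 0 0 1]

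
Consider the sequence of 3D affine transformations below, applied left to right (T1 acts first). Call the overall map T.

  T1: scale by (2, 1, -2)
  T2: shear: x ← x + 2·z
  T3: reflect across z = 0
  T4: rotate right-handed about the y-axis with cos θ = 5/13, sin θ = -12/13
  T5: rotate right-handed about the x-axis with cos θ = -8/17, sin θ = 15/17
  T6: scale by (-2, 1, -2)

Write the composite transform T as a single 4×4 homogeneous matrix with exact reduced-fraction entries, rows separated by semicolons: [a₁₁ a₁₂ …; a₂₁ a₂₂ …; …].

T = [-20/13 0 88/13 0; -360/221 -8/17 570/221 0; 384/221 -30/17 -608/221 0; 0 0 0 1]

T1 = [2 0 0 0; 0 1 0 0; 0 0 -2 0; 0 0 0 1]
T2·T1 = [2 0 -4 0; 0 1 0 0; 0 0 -2 0; 0 0 0 1]
T3·…·T1 = [2 0 -4 0; 0 1 0 0; 0 0 2 0; 0 0 0 1]
T4·…·T1 = [10/13 0 -44/13 0; 0 1 0 0; 24/13 0 -38/13 0; 0 0 0 1]
T5·…·T1 = [10/13 0 -44/13 0; -360/221 -8/17 570/221 0; -192/221 15/17 304/221 0; 0 0 0 1]
T6·…·T1 = [-20/13 0 88/13 0; -360/221 -8/17 570/221 0; 384/221 -30/17 -608/221 0; 0 0 0 1]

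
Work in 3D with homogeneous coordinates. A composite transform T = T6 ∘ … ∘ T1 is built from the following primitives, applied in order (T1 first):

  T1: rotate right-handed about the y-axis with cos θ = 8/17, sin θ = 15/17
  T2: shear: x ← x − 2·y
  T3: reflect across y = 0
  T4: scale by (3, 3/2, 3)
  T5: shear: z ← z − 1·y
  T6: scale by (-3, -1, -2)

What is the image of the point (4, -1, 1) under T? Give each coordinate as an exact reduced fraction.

T1 rotate right-handed about the y-axis with cos θ = 8/17, sin θ = 15/17: (4, -1, 1) → (47/17, -1, -52/17)
T2 shear: x ← x − 2·y: (47/17, -1, -52/17) → (81/17, -1, -52/17)
T3 reflect across y = 0: (81/17, -1, -52/17) → (81/17, 1, -52/17)
T4 scale by (3, 3/2, 3): (81/17, 1, -52/17) → (243/17, 3/2, -156/17)
T5 shear: z ← z − 1·y: (243/17, 3/2, -156/17) → (243/17, 3/2, -363/34)
T6 scale by (-3, -1, -2): (243/17, 3/2, -363/34) → (-729/17, -3/2, 363/17)

T(p) = (-729/17, -3/2, 363/17)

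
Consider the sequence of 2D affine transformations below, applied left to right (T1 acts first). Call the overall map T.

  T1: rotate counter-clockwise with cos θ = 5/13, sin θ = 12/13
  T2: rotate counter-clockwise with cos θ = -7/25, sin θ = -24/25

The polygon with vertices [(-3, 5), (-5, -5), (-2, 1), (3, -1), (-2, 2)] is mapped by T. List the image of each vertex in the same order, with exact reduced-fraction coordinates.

T1 rotate counter-clockwise with cos θ = 5/13, sin θ = 12/13: (-3, 5) → (-75/13, -11/13); (-5, -5) → (35/13, -85/13); (-2, 1) → (-22/13, -19/13); (3, -1) → (27/13, 31/13); (-2, 2) → (-34/13, -14/13)
T2 rotate counter-clockwise with cos θ = -7/25, sin θ = -24/25: (-75/13, -11/13) → (261/325, 1877/325); (35/13, -85/13) → (-457/65, -49/65); (-22/13, -19/13) → (-302/325, 661/325); (27/13, 31/13) → (111/65, -173/65); (-34/13, -14/13) → (-98/325, 914/325)

image vertices: (261/325, 1877/325), (-457/65, -49/65), (-302/325, 661/325), (111/65, -173/65), (-98/325, 914/325)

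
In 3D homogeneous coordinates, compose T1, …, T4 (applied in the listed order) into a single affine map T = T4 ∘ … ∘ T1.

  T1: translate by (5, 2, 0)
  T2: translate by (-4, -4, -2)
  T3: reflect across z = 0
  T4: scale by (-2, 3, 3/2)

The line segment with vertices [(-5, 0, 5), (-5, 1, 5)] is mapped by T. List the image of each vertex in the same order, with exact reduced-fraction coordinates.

image vertices: (8, -6, -9/2), (8, -3, -9/2)

T1 translate by (5, 2, 0): (-5, 0, 5) → (0, 2, 5); (-5, 1, 5) → (0, 3, 5)
T2 translate by (-4, -4, -2): (0, 2, 5) → (-4, -2, 3); (0, 3, 5) → (-4, -1, 3)
T3 reflect across z = 0: (-4, -2, 3) → (-4, -2, -3); (-4, -1, 3) → (-4, -1, -3)
T4 scale by (-2, 3, 3/2): (-4, -2, -3) → (8, -6, -9/2); (-4, -1, -3) → (8, -3, -9/2)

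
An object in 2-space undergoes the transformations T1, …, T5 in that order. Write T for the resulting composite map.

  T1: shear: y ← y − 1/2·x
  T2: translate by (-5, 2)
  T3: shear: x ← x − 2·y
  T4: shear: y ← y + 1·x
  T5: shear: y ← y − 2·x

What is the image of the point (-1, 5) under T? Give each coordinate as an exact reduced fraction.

T1 shear: y ← y − 1/2·x: (-1, 5) → (-1, 11/2)
T2 translate by (-5, 2): (-1, 11/2) → (-6, 15/2)
T3 shear: x ← x − 2·y: (-6, 15/2) → (-21, 15/2)
T4 shear: y ← y + 1·x: (-21, 15/2) → (-21, -27/2)
T5 shear: y ← y − 2·x: (-21, -27/2) → (-21, 57/2)

T(p) = (-21, 57/2)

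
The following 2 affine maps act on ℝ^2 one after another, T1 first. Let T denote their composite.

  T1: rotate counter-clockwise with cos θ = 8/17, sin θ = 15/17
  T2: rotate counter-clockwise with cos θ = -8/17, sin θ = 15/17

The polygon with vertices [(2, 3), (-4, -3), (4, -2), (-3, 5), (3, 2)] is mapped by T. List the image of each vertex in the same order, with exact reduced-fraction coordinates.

image vertices: (-2, -3), (4, 3), (-4, 2), (3, -5), (-3, -2)

T1 rotate counter-clockwise with cos θ = 8/17, sin θ = 15/17: (2, 3) → (-29/17, 54/17); (-4, -3) → (13/17, -84/17); (4, -2) → (62/17, 44/17); (-3, 5) → (-99/17, -5/17); (3, 2) → (-6/17, 61/17)
T2 rotate counter-clockwise with cos θ = -8/17, sin θ = 15/17: (-29/17, 54/17) → (-2, -3); (13/17, -84/17) → (4, 3); (62/17, 44/17) → (-4, 2); (-99/17, -5/17) → (3, -5); (-6/17, 61/17) → (-3, -2)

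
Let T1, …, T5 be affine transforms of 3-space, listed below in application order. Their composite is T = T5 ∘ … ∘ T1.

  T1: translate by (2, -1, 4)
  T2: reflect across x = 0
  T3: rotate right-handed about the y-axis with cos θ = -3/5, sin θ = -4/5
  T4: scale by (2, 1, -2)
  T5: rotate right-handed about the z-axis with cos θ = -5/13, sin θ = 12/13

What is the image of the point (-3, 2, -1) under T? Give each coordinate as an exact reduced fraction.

T1 translate by (2, -1, 4): (-3, 2, -1) → (-1, 1, 3)
T2 reflect across x = 0: (-1, 1, 3) → (1, 1, 3)
T3 rotate right-handed about the y-axis with cos θ = -3/5, sin θ = -4/5: (1, 1, 3) → (-3, 1, -1)
T4 scale by (2, 1, -2): (-3, 1, -1) → (-6, 1, 2)
T5 rotate right-handed about the z-axis with cos θ = -5/13, sin θ = 12/13: (-6, 1, 2) → (18/13, -77/13, 2)

T(p) = (18/13, -77/13, 2)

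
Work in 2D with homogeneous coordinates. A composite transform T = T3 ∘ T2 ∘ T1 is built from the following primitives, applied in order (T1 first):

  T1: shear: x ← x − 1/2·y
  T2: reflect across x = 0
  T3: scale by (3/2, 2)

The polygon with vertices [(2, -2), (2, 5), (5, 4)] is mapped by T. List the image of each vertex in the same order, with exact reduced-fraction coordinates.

T1 shear: x ← x − 1/2·y: (2, -2) → (3, -2); (2, 5) → (-1/2, 5); (5, 4) → (3, 4)
T2 reflect across x = 0: (3, -2) → (-3, -2); (-1/2, 5) → (1/2, 5); (3, 4) → (-3, 4)
T3 scale by (3/2, 2): (-3, -2) → (-9/2, -4); (1/2, 5) → (3/4, 10); (-3, 4) → (-9/2, 8)

image vertices: (-9/2, -4), (3/4, 10), (-9/2, 8)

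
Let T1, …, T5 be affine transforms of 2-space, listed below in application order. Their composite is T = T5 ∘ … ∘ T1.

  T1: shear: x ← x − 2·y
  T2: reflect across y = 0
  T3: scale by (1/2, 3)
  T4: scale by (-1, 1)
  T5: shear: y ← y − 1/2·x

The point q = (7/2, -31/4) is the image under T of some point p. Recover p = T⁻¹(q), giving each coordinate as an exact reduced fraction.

T1 = [1 -2 0; 0 1 0; 0 0 1]
T2·T1 = [1 -2 0; 0 -1 0; 0 0 1]
T3·…·T1 = [1/2 -1 0; 0 -3 0; 0 0 1]
T4·…·T1 = [-1/2 1 0; 0 -3 0; 0 0 1]
T5·…·T1 = [-1/2 1 0; 1/4 -7/2 0; 0 0 1]
det M = 3/2; M⁻¹ = [-7/3 -2/3 0; -1/6 -1/3 0; 0 0 1]
M⁻¹ · (7/2, -31/4)ᵀ = (-3, 2)ᵀ

p = (-3, 2)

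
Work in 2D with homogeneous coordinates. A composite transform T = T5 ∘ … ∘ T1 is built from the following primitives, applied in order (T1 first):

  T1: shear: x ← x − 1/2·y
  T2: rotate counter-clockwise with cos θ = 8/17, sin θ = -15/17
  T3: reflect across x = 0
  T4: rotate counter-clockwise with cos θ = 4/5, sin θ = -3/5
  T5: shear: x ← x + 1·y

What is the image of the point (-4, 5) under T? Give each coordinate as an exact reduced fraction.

T1 shear: x ← x − 1/2·y: (-4, 5) → (-13/2, 5)
T2 rotate counter-clockwise with cos θ = 8/17, sin θ = -15/17: (-13/2, 5) → (23/17, 275/34)
T3 reflect across x = 0: (23/17, 275/34) → (-23/17, 275/34)
T4 rotate counter-clockwise with cos θ = 4/5, sin θ = -3/5: (-23/17, 275/34) → (641/170, 619/85)
T5 shear: x ← x + 1·y: (641/170, 619/85) → (1879/170, 619/85)

T(p) = (1879/170, 619/85)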